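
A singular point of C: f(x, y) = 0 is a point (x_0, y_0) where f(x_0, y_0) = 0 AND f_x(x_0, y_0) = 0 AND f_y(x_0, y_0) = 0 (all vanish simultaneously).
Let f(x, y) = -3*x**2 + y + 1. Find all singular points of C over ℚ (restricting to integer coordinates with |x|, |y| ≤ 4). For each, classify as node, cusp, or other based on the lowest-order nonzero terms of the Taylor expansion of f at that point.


No singular points in the scanned grid; C is smooth there.

Compute partial derivatives:
  f_x = -6*x.
  f_y = 1.
f_y = 1 is a nonzero constant, so f_y never vanishes: no point (x, y) can satisfy f = f_x = f_y = 0. In particular no (x, y) ∈ {−4, ..., 4}² is singular; the curve is smooth.


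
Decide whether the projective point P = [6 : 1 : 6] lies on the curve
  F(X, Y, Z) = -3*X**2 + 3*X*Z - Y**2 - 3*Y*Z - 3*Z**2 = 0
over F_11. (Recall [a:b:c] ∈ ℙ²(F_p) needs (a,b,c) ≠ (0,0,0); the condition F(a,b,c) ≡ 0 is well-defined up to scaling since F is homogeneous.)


F(6,1,6) ≡ 5 (mod 11); P is NOT on the curve.

Evaluate F(6, 1, 6) term-by-term (mod 11).
  -3*X**2 ↦ -3·36·1·1 = -108
  3*X*Z ↦ 3·6·1·6 = 108
  -Y**2 ↦ -1·1·1·1 = -1
  -3*Y*Z ↦ -3·1·1·6 = -18
  -3*Z**2 ↦ -3·1·1·36 = -108
Sum: F(6, 1, 6) = (-108) + (108) + (-1) + (-18) + (-108) = -127.
Reducing mod 11: -127 ≡ 5 (mod 11).
Since F(a, b, c) ≡ 5 ≠ 0 (mod 11), P does NOT lie on the curve.


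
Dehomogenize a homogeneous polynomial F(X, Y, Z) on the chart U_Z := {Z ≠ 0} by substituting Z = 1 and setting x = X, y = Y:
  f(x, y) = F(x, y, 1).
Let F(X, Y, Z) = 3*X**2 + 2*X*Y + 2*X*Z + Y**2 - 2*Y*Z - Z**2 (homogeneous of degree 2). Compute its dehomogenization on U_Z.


f(x, y) = 3*x**2 + 2*x*y + 2*x + y**2 - 2*y - 1

On U_Z we set Z = 1. Each monomial c·X^i·Y^j·Z^k in F becomes c·x^i·y^j·1^k = c·x^i·y^j.
Substituting Z = 1: F(X, Y, 1) = 3*x**2 + 2*x*y + 2*x + y**2 - 2*y - 1.
Note: deg(f) ≤ deg(F) = 2; strict inequality happens when F is divisible by Z (lost terms).


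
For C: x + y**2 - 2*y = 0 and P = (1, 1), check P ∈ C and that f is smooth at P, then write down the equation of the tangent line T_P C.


Tangent line at P: x - 1 = 0.

Step 1: f(1, 1) = 0, so P lies on C.
Step 2: partial derivatives
  f_x(x, y) = 1, f_y(x, y) = 2*y - 2.
  f_x(P) = 1, f_y(P) = 0 (gradient nonzero, so P is smooth).
Step 3: tangent line at P: 1·(x − 1) + 0·(y − 1) = 0.
Expanding: x - 1 = 0.


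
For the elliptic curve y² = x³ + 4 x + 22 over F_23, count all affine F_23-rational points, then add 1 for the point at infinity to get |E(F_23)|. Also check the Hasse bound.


Affine points = {(1, 2), (1, 21), (5, 11), (5, 12), (6, 3), (6, 20), (7, 5), (7, 18), (10, 2), (10, 21), (12, 2), (12, 21), (14, 4), (14, 19), (17, 9), (17, 14), (20, 11), (20, 12), (21, 11), (21, 12)}; affine count = 20; |E(F_23)| = 21.

Discriminant check: Δ ∝ 4a³ + 27b² = 4·4³ + 27·22² = 4·64 + 27·484 ≡ 7 (mod 23). Nonzero ⇒ E is nonsingular.
For each x ∈ F_23, compute rhs = x³ + 4·x + 22 mod 23, then count y ∈ F_23 with y² ≡ rhs.
  x = 0: rhs = 22, matching y values: none (0 points).
  x = 1: rhs = 4, matching y values: 2, 21 (2 points).
  x = 2: rhs = 15, matching y values: none (0 points).
  x = 3: rhs = 15, matching y values: none (0 points).
  x = 4: rhs = 10, matching y values: none (0 points).
  x = 5: rhs = 6, matching y values: 11, 12 (2 points).
  x = 6: rhs = 9, matching y values: 3, 20 (2 points).
  x = 7: rhs = 2, matching y values: 5, 18 (2 points).
  x = 8: rhs = 14, matching y values: none (0 points).
  x = 9: rhs = 5, matching y values: none (0 points).
  x = 10: rhs = 4, matching y values: 2, 21 (2 points).
  x = 11: rhs = 17, matching y values: none (0 points).
  x = 12: rhs = 4, matching y values: 2, 21 (2 points).
  x = 13: rhs = 17, matching y values: none (0 points).
  x = 14: rhs = 16, matching y values: 4, 19 (2 points).
  x = 15: rhs = 7, matching y values: none (0 points).
  x = 16: rhs = 19, matching y values: none (0 points).
  x = 17: rhs = 12, matching y values: 9, 14 (2 points).
  x = 18: rhs = 15, matching y values: none (0 points).
  x = 19: rhs = 11, matching y values: none (0 points).
  x = 20: rhs = 6, matching y values: 11, 12 (2 points).
  x = 21: rhs = 6, matching y values: 11, 12 (2 points).
  x = 22: rhs = 17, matching y values: none (0 points).
Total affine count: 20.
Full point count |E(F_23)| = 20 + 1 = 21.
Hasse bound: |21 − (23+1)| = |-3| = 3 ≤ 2√23 ≈ 9.5917 ✓.


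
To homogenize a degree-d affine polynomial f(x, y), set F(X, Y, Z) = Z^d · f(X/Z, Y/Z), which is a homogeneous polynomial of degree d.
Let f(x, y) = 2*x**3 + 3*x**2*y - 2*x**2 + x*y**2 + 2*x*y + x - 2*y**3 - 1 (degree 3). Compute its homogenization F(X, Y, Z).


F(X, Y, Z) = 2*X**3 + 3*X**2*Y - 2*X**2*Z + X*Y**2 + 2*X*Y*Z + X*Z**2 - 2*Y**3 - Z**3

deg(f) = 3.
Substitute x = X/Z, y = Y/Z into f, then multiply by Z^3.
  monomial 2·x^3·y^0 ↦ 2·X^3·Y^0·Z^0.
  monomial 3·x^2·y^1 ↦ 3·X^2·Y^1·Z^0.
  monomial -2·x^2·y^0 ↦ -2·X^2·Y^0·Z^1.
  monomial 1·x^1·y^2 ↦ 1·X^1·Y^2·Z^0.
  monomial 2·x^1·y^1 ↦ 2·X^1·Y^1·Z^1.
  monomial 1·x^1·y^0 ↦ 1·X^1·Y^0·Z^2.
  monomial -2·x^0·y^3 ↦ -2·X^0·Y^3·Z^0.
  monomial -1·x^0·y^0 ↦ -1·X^0·Y^0·Z^3.
Collecting: F(X, Y, Z) = 2*X**3 + 3*X**2*Y - 2*X**2*Z + X*Y**2 + 2*X*Y*Z + X*Z**2 - 2*Y**3 - Z**3.


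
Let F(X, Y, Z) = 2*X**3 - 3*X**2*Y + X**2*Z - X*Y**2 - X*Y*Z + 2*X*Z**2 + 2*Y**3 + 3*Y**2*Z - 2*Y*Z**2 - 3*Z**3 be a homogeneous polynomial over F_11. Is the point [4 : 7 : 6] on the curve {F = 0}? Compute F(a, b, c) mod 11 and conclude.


F(4,7,6) ≡ 8 (mod 11); P is NOT on the curve.

Evaluate F(4, 7, 6) term-by-term (mod 11).
  2*X**3 ↦ 2·64·1·1 = 128
  -3*X**2*Y ↦ -3·16·7·1 = -336
  X**2*Z ↦ 1·16·1·6 = 96
  -X*Y**2 ↦ -1·4·49·1 = -196
  -X*Y*Z ↦ -1·4·7·6 = -168
  2*X*Z**2 ↦ 2·4·1·36 = 288
  2*Y**3 ↦ 2·1·343·1 = 686
  3*Y**2*Z ↦ 3·1·49·6 = 882
  -2*Y*Z**2 ↦ -2·1·7·36 = -504
  -3*Z**3 ↦ -3·1·1·216 = -648
Sum: F(4, 7, 6) = (128) + (-336) + (96) + (-196) + (-168) + (288) + (686) + (882) + (-504) + (-648) = 228.
Reducing mod 11: 228 ≡ 8 (mod 11).
Since F(a, b, c) ≡ 8 ≠ 0 (mod 11), P does NOT lie on the curve.


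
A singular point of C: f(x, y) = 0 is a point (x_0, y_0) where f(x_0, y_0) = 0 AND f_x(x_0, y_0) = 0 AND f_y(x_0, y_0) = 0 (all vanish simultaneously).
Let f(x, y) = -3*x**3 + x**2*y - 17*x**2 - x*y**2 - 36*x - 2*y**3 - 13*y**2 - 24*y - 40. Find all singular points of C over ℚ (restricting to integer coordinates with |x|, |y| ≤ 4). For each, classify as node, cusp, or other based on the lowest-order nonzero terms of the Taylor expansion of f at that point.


Singular points: {(-2, -2)}; classification: node.

Compute partial derivatives:
  f_x = -9*x**2 + 2*x*y - 34*x - y**2 - 36.
  f_y = x**2 - 2*x*y - 6*y**2 - 26*y - 24.
Scan x_0 ∈ {−4, ..., 4}. For each x_0, f_y(x_0, y) is a polynomial in y; find its integer roots y ∈ {−4, ..., 4}, then test f_x and f at those candidates.
  x = -4: f_y(-4, y) = -6*y**2 - 18*y - 8; no integer root y with |y| ≤ 4.
  x = -3: f_y(-3, y) = -6*y**2 - 20*y - 15; no integer root y with |y| ≤ 4.
  x = -2: f_y(-2, y) = -6*y**2 - 22*y - 20; vanishes at y ∈ {-2}. (-2, -2): f_x = 0, f = 0 — SINGULAR.
  x = -1: f_y(-1, y) = -6*y**2 - 24*y - 23; no integer root y with |y| ≤ 4.
  x = 0: f_y(0, y) = -6*y**2 - 26*y - 24; vanishes at y ∈ {-3}. (0, -3): f_x = -45 ≠ 0.
  x = 1: f_y(1, y) = -6*y**2 - 28*y - 23; no integer root y with |y| ≤ 4.
  x = 2: f_y(2, y) = -6*y**2 - 30*y - 20; no integer root y with |y| ≤ 4.
  x = 3: f_y(3, y) = -6*y**2 - 32*y - 15; no integer root y with |y| ≤ 4.
  x = 4: f_y(4, y) = -6*y**2 - 34*y - 8; no integer root y with |y| ≤ 4.
Only singular point on the grid: (-2, -2).
Classify: substitute x = -2 + u, y = -2 + v and expand: f = -3*u**3 + u**2*v - u**2 - u*v**2 - 2*v**3 + v**2.
No constant or linear terms (consistent with a singular point). Quadratic part: -u**2 + v**2. Cubic part: -3*u**3 + u**2*v - u*v**2 - 2*v**3.
The quadratic part v**2 - u**2 = (v − u)(v + u) splits into two distinct linear factors, so there are two distinct tangent lines y − -2 = ±(x − -2) — this is a node (ordinary double point).
Classification: node.


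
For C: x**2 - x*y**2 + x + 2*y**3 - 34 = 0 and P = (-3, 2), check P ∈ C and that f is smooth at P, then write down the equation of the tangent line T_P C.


Tangent line at P: -9*x + 36*y - 99 = 0.

Step 1: f(-3, 2) = 0, so P lies on C.
Step 2: partial derivatives
  f_x(x, y) = 2*x - y**2 + 1, f_y(x, y) = -2*x*y + 6*y**2.
  f_x(P) = -9, f_y(P) = 36 (gradient nonzero, so P is smooth).
Step 3: tangent line at P: -9·(x − -3) + 36·(y − 2) = 0.
Expanding: -9*x + 36*y - 99 = 0.


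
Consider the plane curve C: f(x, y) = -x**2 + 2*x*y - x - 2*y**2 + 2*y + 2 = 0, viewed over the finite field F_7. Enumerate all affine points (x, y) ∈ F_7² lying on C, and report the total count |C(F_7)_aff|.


Affine F_7-points: {(1, 0), (1, 2), (2, 1), (2, 2), (5, 0), (5, 6), (6, 1), (6, 6)}; count = 8.

For each of the 49 pairs (x, y) ∈ F_7², evaluate f(x, y) mod 7. Record the zeros.
  x = 0: [0↦2, 1↦2, 2↦5, 3↦4, 4↦6, 5↦4, 6↦5]  zeros at y ∈ ∅
  x = 1: [0↦0, 1↦2, 2↦0, 3↦1, 4↦5, 5↦5, 6↦1]  zeros at y ∈ {0, 2}
  x = 2: [0↦3, 1↦0, 2↦0, 3↦3, 4↦2, 5↦4, 6↦2]  zeros at y ∈ {1, 2}
  x = 3: [0↦4, 1↦3, 2↦5, 3↦3, 4↦4, 5↦1, 6↦1]  zeros at y ∈ ∅
  x = 4: [0↦3, 1↦4, 2↦1, 3↦1, 4↦4, 5↦3, 6↦5]  zeros at y ∈ ∅
  x = 5: [0↦0, 1↦3, 2↦2, 3↦4, 4↦2, 5↦3, 6↦0]  zeros at y ∈ {0, 6}
  x = 6: [0↦2, 1↦0, 2↦1, 3↦5, 4↦5, 5↦1, 6↦0]  zeros at y ∈ {1, 6}
Collecting zeros: affine points = {(1, 0), (1, 2), (2, 1), (2, 2), (5, 0), (5, 6), (6, 1), (6, 6)}.
Total count |C(F_7)_aff| = 8.


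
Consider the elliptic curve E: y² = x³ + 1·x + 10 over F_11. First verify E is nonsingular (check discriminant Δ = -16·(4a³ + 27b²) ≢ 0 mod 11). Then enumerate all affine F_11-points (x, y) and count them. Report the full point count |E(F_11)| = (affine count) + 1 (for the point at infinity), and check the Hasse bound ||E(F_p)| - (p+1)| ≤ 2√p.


Affine points = {(1, 1), (1, 10), (2, 3), (2, 8), (4, 1), (4, 10), (6, 1), (6, 10), (9, 0)}; affine count = 9; |E(F_11)| = 10.

Discriminant check: Δ ∝ 4a³ + 27b² = 4·1³ + 27·10² = 4·1 + 27·100 ≡ 9 (mod 11). Nonzero ⇒ E is nonsingular.
For each x ∈ F_11, compute rhs = x³ + 1·x + 10 mod 11, then count y ∈ F_11 with y² ≡ rhs.
  x = 0: rhs = 10, matching y values: none (0 points).
  x = 1: rhs = 1, matching y values: 1, 10 (2 points).
  x = 2: rhs = 9, matching y values: 3, 8 (2 points).
  x = 3: rhs = 7, matching y values: none (0 points).
  x = 4: rhs = 1, matching y values: 1, 10 (2 points).
  x = 5: rhs = 8, matching y values: none (0 points).
  x = 6: rhs = 1, matching y values: 1, 10 (2 points).
  x = 7: rhs = 8, matching y values: none (0 points).
  x = 8: rhs = 2, matching y values: none (0 points).
  x = 9: rhs = 0, matching y values: 0 (1 points).
  x = 10: rhs = 8, matching y values: none (0 points).
Total affine count: 9.
Full point count |E(F_11)| = 9 + 1 = 10.
Hasse bound: |10 − (11+1)| = |-2| = 2 ≤ 2√11 ≈ 6.6332 ✓.


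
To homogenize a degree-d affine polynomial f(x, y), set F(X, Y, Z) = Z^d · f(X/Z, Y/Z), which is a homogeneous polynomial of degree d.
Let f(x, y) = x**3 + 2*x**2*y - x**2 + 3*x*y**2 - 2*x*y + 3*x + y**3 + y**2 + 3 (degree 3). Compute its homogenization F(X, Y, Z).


F(X, Y, Z) = X**3 + 2*X**2*Y - X**2*Z + 3*X*Y**2 - 2*X*Y*Z + 3*X*Z**2 + Y**3 + Y**2*Z + 3*Z**3

deg(f) = 3.
Substitute x = X/Z, y = Y/Z into f, then multiply by Z^3.
  monomial 1·x^3·y^0 ↦ 1·X^3·Y^0·Z^0.
  monomial 2·x^2·y^1 ↦ 2·X^2·Y^1·Z^0.
  monomial -1·x^2·y^0 ↦ -1·X^2·Y^0·Z^1.
  monomial 3·x^1·y^2 ↦ 3·X^1·Y^2·Z^0.
  monomial -2·x^1·y^1 ↦ -2·X^1·Y^1·Z^1.
  monomial 3·x^1·y^0 ↦ 3·X^1·Y^0·Z^2.
  monomial 1·x^0·y^3 ↦ 1·X^0·Y^3·Z^0.
  monomial 1·x^0·y^2 ↦ 1·X^0·Y^2·Z^1.
  monomial 3·x^0·y^0 ↦ 3·X^0·Y^0·Z^3.
Collecting: F(X, Y, Z) = X**3 + 2*X**2*Y - X**2*Z + 3*X*Y**2 - 2*X*Y*Z + 3*X*Z**2 + Y**3 + Y**2*Z + 3*Z**3.


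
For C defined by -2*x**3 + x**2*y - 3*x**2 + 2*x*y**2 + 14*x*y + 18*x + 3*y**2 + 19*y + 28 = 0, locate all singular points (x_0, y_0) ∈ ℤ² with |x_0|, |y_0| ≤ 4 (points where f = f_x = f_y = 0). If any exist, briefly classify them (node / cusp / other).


Singular points: {(-1, -3)}; classification: cusp.

Compute partial derivatives:
  f_x = -6*x**2 + 2*x*y - 6*x + 2*y**2 + 14*y + 18.
  f_y = x**2 + 4*x*y + 14*x + 6*y + 19.
Scan x_0 ∈ {−4, ..., 4}. For each x_0, f_y(x_0, y) is a polynomial in y; find its integer roots y ∈ {−4, ..., 4}, then test f_x and f at those candidates.
  x = -4: f_y(-4, y) = -10*y - 21; no integer root y with |y| ≤ 4.
  x = -3: f_y(-3, y) = -6*y - 14; no integer root y with |y| ≤ 4.
  x = -2: f_y(-2, y) = -2*y - 5; no integer root y with |y| ≤ 4.
  x = -1: f_y(-1, y) = 2*y + 6; vanishes at y ∈ {-3}. (-1, -3): f_x = 0, f = 0 — SINGULAR.
  x = 0: f_y(0, y) = 6*y + 19; no integer root y with |y| ≤ 4.
  x = 1: f_y(1, y) = 10*y + 34; no integer root y with |y| ≤ 4.
  x = 2: f_y(2, y) = 14*y + 51; no integer root y with |y| ≤ 4.
  x = 3: f_y(3, y) = 18*y + 70; no integer root y with |y| ≤ 4.
  x = 4: f_y(4, y) = 22*y + 91; no integer root y with |y| ≤ 4.
Only singular point on the grid: (-1, -3).
Classify: substitute x = -1 + u, y = -3 + v and expand: f = -2*u**3 + u**2*v + 2*u*v**2 + v**2.
No constant or linear terms (consistent with a singular point). Quadratic part: v**2. Cubic part: -2*u**3 + u**2*v + 2*u*v**2.
The quadratic part v**2 is a perfect square, so there is a single (double) tangent line v = 0, i.e. y = -3. Restricting the cubic part to that line (v = 0) leaves -2*u**3 ≠ 0, so f is not divisible by v and the branch is v² ≈ 2*u**3 to lowest order — this is a cusp.
Classification: cusp.


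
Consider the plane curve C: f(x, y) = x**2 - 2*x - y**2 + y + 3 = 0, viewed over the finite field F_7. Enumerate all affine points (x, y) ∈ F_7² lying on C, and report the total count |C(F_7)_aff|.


Affine F_7-points: {(1, 2), (1, 6), (3, 3), (3, 5), (6, 3), (6, 5)}; count = 6.

For each of the 49 pairs (x, y) ∈ F_7², evaluate f(x, y) mod 7. Record the zeros.
  x = 0: [0↦3, 1↦3, 2↦1, 3↦4, 4↦5, 5↦4, 6↦1]  zeros at y ∈ ∅
  x = 1: [0↦2, 1↦2, 2↦0, 3↦3, 4↦4, 5↦3, 6↦0]  zeros at y ∈ {2, 6}
  x = 2: [0↦3, 1↦3, 2↦1, 3↦4, 4↦5, 5↦4, 6↦1]  zeros at y ∈ ∅
  x = 3: [0↦6, 1↦6, 2↦4, 3↦0, 4↦1, 5↦0, 6↦4]  zeros at y ∈ {3, 5}
  x = 4: [0↦4, 1↦4, 2↦2, 3↦5, 4↦6, 5↦5, 6↦2]  zeros at y ∈ ∅
  x = 5: [0↦4, 1↦4, 2↦2, 3↦5, 4↦6, 5↦5, 6↦2]  zeros at y ∈ ∅
  x = 6: [0↦6, 1↦6, 2↦4, 3↦0, 4↦1, 5↦0, 6↦4]  zeros at y ∈ {3, 5}
Collecting zeros: affine points = {(1, 2), (1, 6), (3, 3), (3, 5), (6, 3), (6, 5)}.
Total count |C(F_7)_aff| = 6.


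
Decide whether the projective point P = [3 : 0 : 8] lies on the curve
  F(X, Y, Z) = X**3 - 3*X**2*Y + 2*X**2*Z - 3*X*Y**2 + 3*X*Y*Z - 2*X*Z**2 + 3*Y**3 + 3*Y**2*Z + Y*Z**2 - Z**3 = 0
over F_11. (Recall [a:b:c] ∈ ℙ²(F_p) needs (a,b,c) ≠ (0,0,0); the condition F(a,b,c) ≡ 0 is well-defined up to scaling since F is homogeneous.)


F(3,0,8) ≡ 1 (mod 11); P is NOT on the curve.

Evaluate F(3, 0, 8) term-by-term (mod 11).
  X**3 ↦ 1·27·1·1 = 27
  -3*X**2*Y ↦ -3·9·0·1 = 0
  2*X**2*Z ↦ 2·9·1·8 = 144
  -3*X*Y**2 ↦ -3·3·0·1 = 0
  3*X*Y*Z ↦ 3·3·0·8 = 0
  -2*X*Z**2 ↦ -2·3·1·64 = -384
  3*Y**3 ↦ 3·1·0·1 = 0
  3*Y**2*Z ↦ 3·1·0·8 = 0
  Y*Z**2 ↦ 1·1·0·64 = 0
  -Z**3 ↦ -1·1·1·512 = -512
Sum: F(3, 0, 8) = (27) + (0) + (144) + (0) + (0) + (-384) + (0) + (0) + (0) + (-512) = -725.
Reducing mod 11: -725 ≡ 1 (mod 11).
Since F(a, b, c) ≡ 1 ≠ 0 (mod 11), P does NOT lie on the curve.


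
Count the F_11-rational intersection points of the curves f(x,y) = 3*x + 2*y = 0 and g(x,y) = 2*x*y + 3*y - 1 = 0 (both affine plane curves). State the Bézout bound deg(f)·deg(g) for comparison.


Common zeros: {(2, 8)}; count = 1; Bézout bound = 2.

deg(f) = 1, deg(g) = 2, so Bézout bound = 2.
Scan x ∈ F_11. For each x, list the y ∈ F_11 with f(x, y) ≡ 0 and those with g(x, y) ≡ 0 (mod 11); the common zeros in that column are the intersection.
  x = 0: f ≡ 0 at y ∈ {0}; g ≡ 0 at y ∈ {4}; common: ∅.
  x = 1: f ≡ 0 at y ∈ {4}; g ≡ 0 at y ∈ {9}; common: ∅.
  x = 2: f ≡ 0 at y ∈ {8}; g ≡ 0 at y ∈ {8}; common: {8}.
  x = 3: f ≡ 0 at y ∈ {1}; g ≡ 0 at y ∈ {5}; common: ∅.
  x = 4: f ≡ 0 at y ∈ {5}; g ≡ 0 at y ∈ ∅; common: ∅.
  x = 5: f ≡ 0 at y ∈ {9}; g ≡ 0 at y ∈ {6}; common: ∅.
  x = 6: f ≡ 0 at y ∈ {2}; g ≡ 0 at y ∈ {3}; common: ∅.
  x = 7: f ≡ 0 at y ∈ {6}; g ≡ 0 at y ∈ {2}; common: ∅.
  x = 8: f ≡ 0 at y ∈ {10}; g ≡ 0 at y ∈ {7}; common: ∅.
  x = 9: f ≡ 0 at y ∈ {3}; g ≡ 0 at y ∈ {10}; common: ∅.
  x = 10: f ≡ 0 at y ∈ {7}; g ≡ 0 at y ∈ {1}; common: ∅.
Collecting: common zeros = {(2, 8)}, so the count is 1.
Comparison with the Bézout bound: 1 ≤ 2 = deg(f)·deg(g), as expected for curves with no common component (the affine F_11-count falls short of the bound because intersections may lie at infinity, over extension fields, or carry multiplicity).


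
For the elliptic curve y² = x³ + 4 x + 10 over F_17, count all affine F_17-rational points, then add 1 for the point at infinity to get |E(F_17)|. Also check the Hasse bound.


Affine points = {(1, 7), (1, 10), (2, 3), (2, 14), (3, 7), (3, 10), (5, 6), (5, 11), (10, 8), (10, 9), (11, 5), (11, 12), (12, 1), (12, 16), (13, 7), (13, 10)}; affine count = 16; |E(F_17)| = 17.

Discriminant check: Δ ∝ 4a³ + 27b² = 4·4³ + 27·10² = 4·64 + 27·100 ≡ 15 (mod 17). Nonzero ⇒ E is nonsingular.
For each x ∈ F_17, compute rhs = x³ + 4·x + 10 mod 17, then count y ∈ F_17 with y² ≡ rhs.
  x = 0: rhs = 10, matching y values: none (0 points).
  x = 1: rhs = 15, matching y values: 7, 10 (2 points).
  x = 2: rhs = 9, matching y values: 3, 14 (2 points).
  x = 3: rhs = 15, matching y values: 7, 10 (2 points).
  x = 4: rhs = 5, matching y values: none (0 points).
  x = 5: rhs = 2, matching y values: 6, 11 (2 points).
  x = 6: rhs = 12, matching y values: none (0 points).
  x = 7: rhs = 7, matching y values: none (0 points).
  x = 8: rhs = 10, matching y values: none (0 points).
  x = 9: rhs = 10, matching y values: none (0 points).
  x = 10: rhs = 13, matching y values: 8, 9 (2 points).
  x = 11: rhs = 8, matching y values: 5, 12 (2 points).
  x = 12: rhs = 1, matching y values: 1, 16 (2 points).
  x = 13: rhs = 15, matching y values: 7, 10 (2 points).
  x = 14: rhs = 5, matching y values: none (0 points).
  x = 15: rhs = 11, matching y values: none (0 points).
  x = 16: rhs = 5, matching y values: none (0 points).
Total affine count: 16.
Full point count |E(F_17)| = 16 + 1 = 17.
Hasse bound: |17 − (17+1)| = |-1| = 1 ≤ 2√17 ≈ 8.2462 ✓.


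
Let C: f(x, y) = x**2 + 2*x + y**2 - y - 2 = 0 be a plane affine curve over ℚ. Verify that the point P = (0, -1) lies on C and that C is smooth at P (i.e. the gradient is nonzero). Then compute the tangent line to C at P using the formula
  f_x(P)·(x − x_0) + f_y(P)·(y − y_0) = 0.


Tangent line at P: 2*x - 3*y - 3 = 0.

Step 1: f(0, -1) = 0, so P lies on C.
Step 2: partial derivatives
  f_x(x, y) = 2*x + 2, f_y(x, y) = 2*y - 1.
  f_x(P) = 2, f_y(P) = -3 (gradient nonzero, so P is smooth).
Step 3: tangent line at P: 2·(x − 0) + -3·(y − -1) = 0.
Expanding: 2*x - 3*y - 3 = 0.


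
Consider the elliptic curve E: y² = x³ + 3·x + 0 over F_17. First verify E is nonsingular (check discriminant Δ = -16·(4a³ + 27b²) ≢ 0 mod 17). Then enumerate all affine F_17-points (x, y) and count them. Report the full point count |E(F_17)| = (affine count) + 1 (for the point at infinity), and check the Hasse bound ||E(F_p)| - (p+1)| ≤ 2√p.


Affine points = {(0, 0), (1, 2), (1, 15), (3, 6), (3, 11), (4, 5), (4, 12), (5, 2), (5, 15), (6, 8), (6, 9), (8, 3), (8, 14), (9, 5), (9, 12), (11, 2), (11, 15), (12, 8), (12, 9), (13, 3), (13, 14), (14, 7), (14, 10), (16, 8), (16, 9)}; affine count = 25; |E(F_17)| = 26.

Discriminant check: Δ ∝ 4a³ + 27b² = 4·3³ + 27·0² = 4·27 + 27·0 ≡ 6 (mod 17). Nonzero ⇒ E is nonsingular.
For each x ∈ F_17, compute rhs = x³ + 3·x + 0 mod 17, then count y ∈ F_17 with y² ≡ rhs.
  x = 0: rhs = 0, matching y values: 0 (1 points).
  x = 1: rhs = 4, matching y values: 2, 15 (2 points).
  x = 2: rhs = 14, matching y values: none (0 points).
  x = 3: rhs = 2, matching y values: 6, 11 (2 points).
  x = 4: rhs = 8, matching y values: 5, 12 (2 points).
  x = 5: rhs = 4, matching y values: 2, 15 (2 points).
  x = 6: rhs = 13, matching y values: 8, 9 (2 points).
  x = 7: rhs = 7, matching y values: none (0 points).
  x = 8: rhs = 9, matching y values: 3, 14 (2 points).
  x = 9: rhs = 8, matching y values: 5, 12 (2 points).
  x = 10: rhs = 10, matching y values: none (0 points).
  x = 11: rhs = 4, matching y values: 2, 15 (2 points).
  x = 12: rhs = 13, matching y values: 8, 9 (2 points).
  x = 13: rhs = 9, matching y values: 3, 14 (2 points).
  x = 14: rhs = 15, matching y values: 7, 10 (2 points).
  x = 15: rhs = 3, matching y values: none (0 points).
  x = 16: rhs = 13, matching y values: 8, 9 (2 points).
Total affine count: 25.
Full point count |E(F_17)| = 25 + 1 = 26.
Hasse bound: |26 − (17+1)| = |8| = 8 ≤ 2√17 ≈ 8.2462 ✓.


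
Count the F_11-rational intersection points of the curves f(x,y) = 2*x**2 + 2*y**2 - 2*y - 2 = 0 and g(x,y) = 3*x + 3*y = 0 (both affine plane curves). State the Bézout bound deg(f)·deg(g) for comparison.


Common zeros: {(6, 5), (10, 1)}; count = 2; Bézout bound = 2.

deg(f) = 2, deg(g) = 1, so Bézout bound = 2.
Scan x ∈ F_11. For each x, list the y ∈ F_11 with f(x, y) ≡ 0 and those with g(x, y) ≡ 0 (mod 11); the common zeros in that column are the intersection.
  x = 0: f ≡ 0 at y ∈ {4, 8}; g ≡ 0 at y ∈ {0}; common: ∅.
  x = 1: f ≡ 0 at y ∈ {0, 1}; g ≡ 0 at y ∈ {10}; common: ∅.
  x = 2: f ≡ 0 at y ∈ {6}; g ≡ 0 at y ∈ {9}; common: ∅.
  x = 3: f ≡ 0 at y ∈ ∅; g ≡ 0 at y ∈ {8}; common: ∅.
  x = 4: f ≡ 0 at y ∈ ∅; g ≡ 0 at y ∈ {7}; common: ∅.
  x = 5: f ≡ 0 at y ∈ {5, 7}; g ≡ 0 at y ∈ {6}; common: ∅.
  x = 6: f ≡ 0 at y ∈ {5, 7}; g ≡ 0 at y ∈ {5}; common: {5}.
  x = 7: f ≡ 0 at y ∈ ∅; g ≡ 0 at y ∈ {4}; common: ∅.
  x = 8: f ≡ 0 at y ∈ ∅; g ≡ 0 at y ∈ {3}; common: ∅.
  x = 9: f ≡ 0 at y ∈ {6}; g ≡ 0 at y ∈ {2}; common: ∅.
  x = 10: f ≡ 0 at y ∈ {0, 1}; g ≡ 0 at y ∈ {1}; common: {1}.
Collecting: common zeros = {(6, 5), (10, 1)}, so the count is 2.
Comparison with the Bézout bound: 2 ≤ 2 = deg(f)·deg(g), as expected for curves with no common component (the bound is attained).


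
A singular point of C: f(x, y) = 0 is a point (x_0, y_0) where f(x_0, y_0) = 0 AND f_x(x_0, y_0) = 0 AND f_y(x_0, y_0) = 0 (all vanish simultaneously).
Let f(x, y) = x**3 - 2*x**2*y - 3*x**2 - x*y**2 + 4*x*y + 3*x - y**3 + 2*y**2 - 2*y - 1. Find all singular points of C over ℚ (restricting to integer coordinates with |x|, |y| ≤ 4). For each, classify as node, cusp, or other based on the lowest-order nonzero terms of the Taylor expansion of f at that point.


Singular points: {(1, 0)}; classification: cusp.

Compute partial derivatives:
  f_x = 3*x**2 - 4*x*y - 6*x - y**2 + 4*y + 3.
  f_y = -2*x**2 - 2*x*y + 4*x - 3*y**2 + 4*y - 2.
Scan x_0 ∈ {−4, ..., 4}. For each x_0, f_y(x_0, y) is a polynomial in y; find its integer roots y ∈ {−4, ..., 4}, then test f_x and f at those candidates.
  x = -4: f_y(-4, y) = -3*y**2 + 12*y - 50; no integer root y with |y| ≤ 4.
  x = -3: f_y(-3, y) = -3*y**2 + 10*y - 32; no integer root y with |y| ≤ 4.
  x = -2: f_y(-2, y) = -3*y**2 + 8*y - 18; no integer root y with |y| ≤ 4.
  x = -1: f_y(-1, y) = -3*y**2 + 6*y - 8; no integer root y with |y| ≤ 4.
  x = 0: f_y(0, y) = -3*y**2 + 4*y - 2; no integer root y with |y| ≤ 4.
  x = 1: f_y(1, y) = -3*y**2 + 2*y; vanishes at y ∈ {0}. (1, 0): f_x = 0, f = 0 — SINGULAR.
  x = 2: f_y(2, y) = -3*y**2 - 2; no integer root y with |y| ≤ 4.
  x = 3: f_y(3, y) = -3*y**2 - 2*y - 8; no integer root y with |y| ≤ 4.
  x = 4: f_y(4, y) = -3*y**2 - 4*y - 18; no integer root y with |y| ≤ 4.
Only singular point on the grid: (1, 0).
Classify: substitute x = 1 + u, y = 0 + v and expand: f = u**3 - 2*u**2*v - u*v**2 - v**3 + v**2.
No constant or linear terms (consistent with a singular point). Quadratic part: v**2. Cubic part: u**3 - 2*u**2*v - u*v**2 - v**3.
The quadratic part v**2 is a perfect square, so there is a single (double) tangent line v = 0, i.e. y = 0. Restricting the cubic part to that line (v = 0) leaves u**3 ≠ 0, so f is not divisible by v and the branch is v² ≈ -u**3 to lowest order — this is a cusp.
Classification: cusp.


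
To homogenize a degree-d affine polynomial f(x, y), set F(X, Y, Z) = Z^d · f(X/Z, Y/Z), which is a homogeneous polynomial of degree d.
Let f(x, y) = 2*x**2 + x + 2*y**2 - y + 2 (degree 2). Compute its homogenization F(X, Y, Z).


F(X, Y, Z) = 2*X**2 + X*Z + 2*Y**2 - Y*Z + 2*Z**2

deg(f) = 2.
Substitute x = X/Z, y = Y/Z into f, then multiply by Z^2.
  monomial 2·x^2·y^0 ↦ 2·X^2·Y^0·Z^0.
  monomial 1·x^1·y^0 ↦ 1·X^1·Y^0·Z^1.
  monomial 2·x^0·y^2 ↦ 2·X^0·Y^2·Z^0.
  monomial -1·x^0·y^1 ↦ -1·X^0·Y^1·Z^1.
  monomial 2·x^0·y^0 ↦ 2·X^0·Y^0·Z^2.
Collecting: F(X, Y, Z) = 2*X**2 + X*Z + 2*Y**2 - Y*Z + 2*Z**2.


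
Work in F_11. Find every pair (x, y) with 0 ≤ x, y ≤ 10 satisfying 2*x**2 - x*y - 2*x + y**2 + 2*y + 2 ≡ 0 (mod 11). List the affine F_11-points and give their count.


Affine F_11-points: {(1, 4), (1, 6), (2, 4), (2, 7), (3, 6), (7, 8), (8, 7), (8, 10), (9, 8), (9, 10)}; count = 10.

For each of the 121 pairs (x, y) ∈ F_11², evaluate f(x, y) mod 11. Record the zeros.
  x = 0: [0↦2, 1↦5, 2↦10, 3↦6, 4↦4, 5↦4, 6↦6, 7↦10, 8↦5, 9↦2, 10↦1]  zeros at y ∈ ∅
  x = 1: [0↦2, 1↦4, 2↦8, 3↦3, 4↦0, 5↦10, 6↦0, 7↦3, 8↦8, 9↦4, 10↦2]  zeros at y ∈ {4, 6}
  x = 2: [0↦6, 1↦7, 2↦10, 3↦4, 4↦0, 5↦9, 6↦9, 7↦0, 8↦4, 9↦10, 10↦7]  zeros at y ∈ {4, 7}
  x = 3: [0↦3, 1↦3, 2↦5, 3↦9, 4↦4, 5↦1, 6↦0, 7↦1, 8↦4, 9↦9, 10↦5]  zeros at y ∈ {6}
  x = 4: [0↦4, 1↦3, 2↦4, 3↦7, 4↦1, 5↦8, 6↦6, 7↦6, 8↦8, 9↦1, 10↦7]  zeros at y ∈ ∅
  x = 5: [0↦9, 1↦7, 2↦7, 3↦9, 4↦2, 5↦8, 6↦5, 7↦4, 8↦5, 9↦8, 10↦2]  zeros at y ∈ ∅
  x = 6: [0↦7, 1↦4, 2↦3, 3↦4, 4↦7, 5↦1, 6↦8, 7↦6, 8↦6, 9↦8, 10↦1]  zeros at y ∈ ∅
  x = 7: [0↦9, 1↦5, 2↦3, 3↦3, 4↦5, 5↦9, 6↦4, 7↦1, 8↦0, 9↦1, 10↦4]  zeros at y ∈ {8}
  x = 8: [0↦4, 1↦10, 2↦7, 3↦6, 4↦7, 5↦10, 6↦4, 7↦0, 8↦9, 9↦9, 10↦0]  zeros at y ∈ {7, 10}
  x = 9: [0↦3, 1↦8, 2↦4, 3↦2, 4↦2, 5↦4, 6↦8, 7↦3, 8↦0, 9↦10, 10↦0]  zeros at y ∈ {8, 10}
  x = 10: [0↦6, 1↦10, 2↦5, 3↦2, 4↦1, 5↦2, 6↦5, 7↦10, 8↦6, 9↦4, 10↦4]  zeros at y ∈ ∅
Collecting zeros: affine points = {(1, 4), (1, 6), (2, 4), (2, 7), (3, 6), (7, 8), (8, 7), (8, 10), (9, 8), (9, 10)}.
Total count |C(F_11)_aff| = 10.


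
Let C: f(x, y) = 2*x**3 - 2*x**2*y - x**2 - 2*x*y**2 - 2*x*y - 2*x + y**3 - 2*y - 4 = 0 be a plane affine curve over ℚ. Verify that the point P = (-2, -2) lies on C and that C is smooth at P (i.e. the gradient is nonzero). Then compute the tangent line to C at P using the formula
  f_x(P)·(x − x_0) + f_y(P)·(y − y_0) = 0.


Tangent line at P: 6*x - 10*y - 8 = 0.

Step 1: f(-2, -2) = 0, so P lies on C.
Step 2: partial derivatives
  f_x(x, y) = 6*x**2 - 4*x*y - 2*x - 2*y**2 - 2*y - 2, f_y(x, y) = -2*x**2 - 4*x*y - 2*x + 3*y**2 - 2.
  f_x(P) = 6, f_y(P) = -10 (gradient nonzero, so P is smooth).
Step 3: tangent line at P: 6·(x − -2) + -10·(y − -2) = 0.
Expanding: 6*x - 10*y - 8 = 0.


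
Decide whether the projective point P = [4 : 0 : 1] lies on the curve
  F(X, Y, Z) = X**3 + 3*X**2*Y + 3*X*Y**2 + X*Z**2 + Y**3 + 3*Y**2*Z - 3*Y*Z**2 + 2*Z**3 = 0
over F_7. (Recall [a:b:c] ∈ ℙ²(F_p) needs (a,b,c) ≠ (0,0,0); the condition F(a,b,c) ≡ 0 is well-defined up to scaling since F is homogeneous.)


F(4,0,1) ≡ 0 (mod 7); P is on the curve.

Evaluate F(4, 0, 1) term-by-term (mod 7).
  X**3 ↦ 1·64·1·1 = 64
  3*X**2*Y ↦ 3·16·0·1 = 0
  3*X*Y**2 ↦ 3·4·0·1 = 0
  X*Z**2 ↦ 1·4·1·1 = 4
  Y**3 ↦ 1·1·0·1 = 0
  3*Y**2*Z ↦ 3·1·0·1 = 0
  -3*Y*Z**2 ↦ -3·1·0·1 = 0
  2*Z**3 ↦ 2·1·1·1 = 2
Sum: F(4, 0, 1) = (64) + (0) + (0) + (4) + (0) + (0) + (0) + (2) = 70.
Reducing mod 7: 70 ≡ 0 (mod 7).
Since F(a, b, c) ≡ 0 (mod 7), P lies on the curve.


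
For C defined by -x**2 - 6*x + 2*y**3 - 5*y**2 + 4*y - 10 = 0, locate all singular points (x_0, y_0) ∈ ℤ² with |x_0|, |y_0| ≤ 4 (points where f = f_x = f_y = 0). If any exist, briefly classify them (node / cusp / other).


Singular points: {(-3, 1)}; classification: node.

Compute partial derivatives:
  f_x = -2*x - 6.
  f_y = 6*y**2 - 10*y + 4.
Scan x_0 ∈ {−4, ..., 4}. For each x_0, f_y(x_0, y) is a polynomial in y; find its integer roots y ∈ {−4, ..., 4}, then test f_x and f at those candidates.
  x = -4: f_y(-4, y) = 6*y**2 - 10*y + 4; vanishes at y ∈ {1}. (-4, 1): f_x = 2 ≠ 0.
  x = -3: f_y(-3, y) = 6*y**2 - 10*y + 4; vanishes at y ∈ {1}. (-3, 1): f_x = 0, f = 0 — SINGULAR.
  x = -2: f_y(-2, y) = 6*y**2 - 10*y + 4; vanishes at y ∈ {1}. (-2, 1): f_x = -2 ≠ 0.
  x = -1: f_y(-1, y) = 6*y**2 - 10*y + 4; vanishes at y ∈ {1}. (-1, 1): f_x = -4 ≠ 0.
  x = 0: f_y(0, y) = 6*y**2 - 10*y + 4; vanishes at y ∈ {1}. (0, 1): f_x = -6 ≠ 0.
  x = 1: f_y(1, y) = 6*y**2 - 10*y + 4; vanishes at y ∈ {1}. (1, 1): f_x = -8 ≠ 0.
  x = 2: f_y(2, y) = 6*y**2 - 10*y + 4; vanishes at y ∈ {1}. (2, 1): f_x = -10 ≠ 0.
  x = 3: f_y(3, y) = 6*y**2 - 10*y + 4; vanishes at y ∈ {1}. (3, 1): f_x = -12 ≠ 0.
  x = 4: f_y(4, y) = 6*y**2 - 10*y + 4; vanishes at y ∈ {1}. (4, 1): f_x = -14 ≠ 0.
Only singular point on the grid: (-3, 1).
Classify: substitute x = -3 + u, y = 1 + v and expand: f = -u**2 + 2*v**3 + v**2.
No constant or linear terms (consistent with a singular point). Quadratic part: -u**2 + v**2. Cubic part: 2*v**3.
The quadratic part v**2 - u**2 = (v − u)(v + u) splits into two distinct linear factors, so there are two distinct tangent lines y − 1 = ±(x − -3) — this is a node (ordinary double point).
Classification: node.


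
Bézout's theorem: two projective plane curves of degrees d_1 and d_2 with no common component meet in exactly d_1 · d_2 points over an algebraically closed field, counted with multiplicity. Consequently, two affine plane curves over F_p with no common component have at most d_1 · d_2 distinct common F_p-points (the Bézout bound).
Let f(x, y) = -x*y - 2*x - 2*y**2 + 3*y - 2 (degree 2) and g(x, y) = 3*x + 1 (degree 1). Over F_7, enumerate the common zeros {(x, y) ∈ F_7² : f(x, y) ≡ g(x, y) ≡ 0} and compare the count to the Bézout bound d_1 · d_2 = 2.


Common zeros: {(2, 1), (2, 3)}; count = 2; Bézout bound = 2.

deg(f) = 2, deg(g) = 1, so Bézout bound = 2.
Scan x ∈ F_7. For each x, list the y ∈ F_7 with f(x, y) ≡ 0 and those with g(x, y) ≡ 0 (mod 7); the common zeros in that column are the intersection.
  x = 0: f ≡ 0 at y ∈ {6}; g ≡ 0 at y ∈ ∅; common: ∅.
  x = 1: f ≡ 0 at y ∈ {4}; g ≡ 0 at y ∈ ∅; common: ∅.
  x = 2: f ≡ 0 at y ∈ {1, 3}; g ≡ 0 at y ∈ {0, 1, 2, 3, 4, 5, 6}; common: {1, 3}.
  x = 3: f ≡ 0 at y ∈ ∅; g ≡ 0 at y ∈ ∅; common: ∅.
  x = 4: f ≡ 0 at y ∈ ∅; g ≡ 0 at y ∈ ∅; common: ∅.
  x = 5: f ≡ 0 at y ∈ ∅; g ≡ 0 at y ∈ ∅; common: ∅.
  x = 6: f ≡ 0 at y ∈ {0, 2}; g ≡ 0 at y ∈ ∅; common: ∅.
Collecting: common zeros = {(2, 1), (2, 3)}, so the count is 2.
Comparison with the Bézout bound: 2 ≤ 2 = deg(f)·deg(g), as expected for curves with no common component (the bound is attained).


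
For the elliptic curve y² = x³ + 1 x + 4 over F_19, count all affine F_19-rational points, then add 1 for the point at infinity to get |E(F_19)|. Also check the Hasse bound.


Affine points = {(0, 2), (0, 17), (1, 5), (1, 14), (5, 1), (5, 18), (6, 6), (6, 13), (8, 7), (8, 12), (9, 1), (9, 18), (10, 8), (10, 11), (11, 4), (11, 15), (14, 8), (14, 11)}; affine count = 18; |E(F_19)| = 19.

Discriminant check: Δ ∝ 4a³ + 27b² = 4·1³ + 27·4² = 4·1 + 27·16 ≡ 18 (mod 19). Nonzero ⇒ E is nonsingular.
For each x ∈ F_19, compute rhs = x³ + 1·x + 4 mod 19, then count y ∈ F_19 with y² ≡ rhs.
  x = 0: rhs = 4, matching y values: 2, 17 (2 points).
  x = 1: rhs = 6, matching y values: 5, 14 (2 points).
  x = 2: rhs = 14, matching y values: none (0 points).
  x = 3: rhs = 15, matching y values: none (0 points).
  x = 4: rhs = 15, matching y values: none (0 points).
  x = 5: rhs = 1, matching y values: 1, 18 (2 points).
  x = 6: rhs = 17, matching y values: 6, 13 (2 points).
  x = 7: rhs = 12, matching y values: none (0 points).
  x = 8: rhs = 11, matching y values: 7, 12 (2 points).
  x = 9: rhs = 1, matching y values: 1, 18 (2 points).
  x = 10: rhs = 7, matching y values: 8, 11 (2 points).
  x = 11: rhs = 16, matching y values: 4, 15 (2 points).
  x = 12: rhs = 15, matching y values: none (0 points).
  x = 13: rhs = 10, matching y values: none (0 points).
  x = 14: rhs = 7, matching y values: 8, 11 (2 points).
  x = 15: rhs = 12, matching y values: none (0 points).
  x = 16: rhs = 12, matching y values: none (0 points).
  x = 17: rhs = 13, matching y values: none (0 points).
  x = 18: rhs = 2, matching y values: none (0 points).
Total affine count: 18.
Full point count |E(F_19)| = 18 + 1 = 19.
Hasse bound: |19 − (19+1)| = |-1| = 1 ≤ 2√19 ≈ 8.7178 ✓.


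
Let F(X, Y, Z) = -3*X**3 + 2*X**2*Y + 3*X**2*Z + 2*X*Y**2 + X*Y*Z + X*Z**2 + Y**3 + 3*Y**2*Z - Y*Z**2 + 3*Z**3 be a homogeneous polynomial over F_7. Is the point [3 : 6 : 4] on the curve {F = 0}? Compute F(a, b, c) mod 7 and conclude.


F(3,6,4) ≡ 4 (mod 7); P is NOT on the curve.

Evaluate F(3, 6, 4) term-by-term (mod 7).
  -3*X**3 ↦ -3·27·1·1 = -81
  2*X**2*Y ↦ 2·9·6·1 = 108
  3*X**2*Z ↦ 3·9·1·4 = 108
  2*X*Y**2 ↦ 2·3·36·1 = 216
  X*Y*Z ↦ 1·3·6·4 = 72
  X*Z**2 ↦ 1·3·1·16 = 48
  Y**3 ↦ 1·1·216·1 = 216
  3*Y**2*Z ↦ 3·1·36·4 = 432
  -Y*Z**2 ↦ -1·1·6·16 = -96
  3*Z**3 ↦ 3·1·1·64 = 192
Sum: F(3, 6, 4) = (-81) + (108) + (108) + (216) + (72) + (48) + (216) + (432) + (-96) + (192) = 1215.
Reducing mod 7: 1215 ≡ 4 (mod 7).
Since F(a, b, c) ≡ 4 ≠ 0 (mod 7), P does NOT lie on the curve.


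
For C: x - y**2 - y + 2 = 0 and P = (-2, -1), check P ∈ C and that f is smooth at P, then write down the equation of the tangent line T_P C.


Tangent line at P: x + y + 3 = 0.

Step 1: f(-2, -1) = 0, so P lies on C.
Step 2: partial derivatives
  f_x(x, y) = 1, f_y(x, y) = -2*y - 1.
  f_x(P) = 1, f_y(P) = 1 (gradient nonzero, so P is smooth).
Step 3: tangent line at P: 1·(x − -2) + 1·(y − -1) = 0.
Expanding: x + y + 3 = 0.


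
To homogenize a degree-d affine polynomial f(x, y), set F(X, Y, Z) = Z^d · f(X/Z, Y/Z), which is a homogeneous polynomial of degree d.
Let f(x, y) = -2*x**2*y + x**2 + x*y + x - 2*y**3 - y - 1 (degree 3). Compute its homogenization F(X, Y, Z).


F(X, Y, Z) = -2*X**2*Y + X**2*Z + X*Y*Z + X*Z**2 - 2*Y**3 - Y*Z**2 - Z**3

deg(f) = 3.
Substitute x = X/Z, y = Y/Z into f, then multiply by Z^3.
  monomial -2·x^2·y^1 ↦ -2·X^2·Y^1·Z^0.
  monomial 1·x^2·y^0 ↦ 1·X^2·Y^0·Z^1.
  monomial 1·x^1·y^1 ↦ 1·X^1·Y^1·Z^1.
  monomial 1·x^1·y^0 ↦ 1·X^1·Y^0·Z^2.
  monomial -2·x^0·y^3 ↦ -2·X^0·Y^3·Z^0.
  monomial -1·x^0·y^1 ↦ -1·X^0·Y^1·Z^2.
  monomial -1·x^0·y^0 ↦ -1·X^0·Y^0·Z^3.
Collecting: F(X, Y, Z) = -2*X**2*Y + X**2*Z + X*Y*Z + X*Z**2 - 2*Y**3 - Y*Z**2 - Z**3.


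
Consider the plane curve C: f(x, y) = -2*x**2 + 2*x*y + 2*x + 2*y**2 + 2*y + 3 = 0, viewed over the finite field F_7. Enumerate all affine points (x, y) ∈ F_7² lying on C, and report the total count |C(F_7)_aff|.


Affine F_7-points: {(0, 1), (0, 5), (2, 1), (2, 3), (4, 0), (4, 2), (6, 2), (6, 5)}; count = 8.

For each of the 49 pairs (x, y) ∈ F_7², evaluate f(x, y) mod 7. Record the zeros.
  x = 0: [0↦3, 1↦0, 2↦1, 3↦6, 4↦1, 5↦0, 6↦3]  zeros at y ∈ {1, 5}
  x = 1: [0↦3, 1↦2, 2↦5, 3↦5, 4↦2, 5↦3, 6↦1]  zeros at y ∈ ∅
  x = 2: [0↦6, 1↦0, 2↦5, 3↦0, 4↦6, 5↦2, 6↦2]  zeros at y ∈ {1, 3}
  x = 3: [0↦5, 1↦1, 2↦1, 3↦5, 4↦6, 5↦4, 6↦6]  zeros at y ∈ ∅
  x = 4: [0↦0, 1↦5, 2↦0, 3↦6, 4↦2, 5↦2, 6↦6]  zeros at y ∈ {0, 2}
  x = 5: [0↦5, 1↦5, 2↦2, 3↦3, 4↦1, 5↦3, 6↦2]  zeros at y ∈ ∅
  x = 6: [0↦6, 1↦1, 2↦0, 3↦3, 4↦3, 5↦0, 6↦1]  zeros at y ∈ {2, 5}
Collecting zeros: affine points = {(0, 1), (0, 5), (2, 1), (2, 3), (4, 0), (4, 2), (6, 2), (6, 5)}.
Total count |C(F_7)_aff| = 8.


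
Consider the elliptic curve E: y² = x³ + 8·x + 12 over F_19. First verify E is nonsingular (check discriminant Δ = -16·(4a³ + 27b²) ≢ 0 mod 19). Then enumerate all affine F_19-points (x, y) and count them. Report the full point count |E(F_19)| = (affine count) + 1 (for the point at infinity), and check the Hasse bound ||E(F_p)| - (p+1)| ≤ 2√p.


Affine points = {(2, 6), (2, 13), (3, 5), (3, 14), (5, 5), (5, 14), (10, 3), (10, 16), (11, 5), (11, 14), (15, 7), (15, 12), (17, 8), (17, 11)}; affine count = 14; |E(F_19)| = 15.

Discriminant check: Δ ∝ 4a³ + 27b² = 4·8³ + 27·12² = 4·512 + 27·144 ≡ 8 (mod 19). Nonzero ⇒ E is nonsingular.
For each x ∈ F_19, compute rhs = x³ + 8·x + 12 mod 19, then count y ∈ F_19 with y² ≡ rhs.
  x = 0: rhs = 12, matching y values: none (0 points).
  x = 1: rhs = 2, matching y values: none (0 points).
  x = 2: rhs = 17, matching y values: 6, 13 (2 points).
  x = 3: rhs = 6, matching y values: 5, 14 (2 points).
  x = 4: rhs = 13, matching y values: none (0 points).
  x = 5: rhs = 6, matching y values: 5, 14 (2 points).
  x = 6: rhs = 10, matching y values: none (0 points).
  x = 7: rhs = 12, matching y values: none (0 points).
  x = 8: rhs = 18, matching y values: none (0 points).
  x = 9: rhs = 15, matching y values: none (0 points).
  x = 10: rhs = 9, matching y values: 3, 16 (2 points).
  x = 11: rhs = 6, matching y values: 5, 14 (2 points).
  x = 12: rhs = 12, matching y values: none (0 points).
  x = 13: rhs = 14, matching y values: none (0 points).
  x = 14: rhs = 18, matching y values: none (0 points).
  x = 15: rhs = 11, matching y values: 7, 12 (2 points).
  x = 16: rhs = 18, matching y values: none (0 points).
  x = 17: rhs = 7, matching y values: 8, 11 (2 points).
  x = 18: rhs = 3, matching y values: none (0 points).
Total affine count: 14.
Full point count |E(F_19)| = 14 + 1 = 15.
Hasse bound: |15 − (19+1)| = |-5| = 5 ≤ 2√19 ≈ 8.7178 ✓.


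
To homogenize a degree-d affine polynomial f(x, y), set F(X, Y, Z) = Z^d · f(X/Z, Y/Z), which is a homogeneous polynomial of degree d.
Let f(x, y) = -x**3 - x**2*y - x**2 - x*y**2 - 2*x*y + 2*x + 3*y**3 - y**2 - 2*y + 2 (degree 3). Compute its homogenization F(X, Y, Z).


F(X, Y, Z) = -X**3 - X**2*Y - X**2*Z - X*Y**2 - 2*X*Y*Z + 2*X*Z**2 + 3*Y**3 - Y**2*Z - 2*Y*Z**2 + 2*Z**3

deg(f) = 3.
Substitute x = X/Z, y = Y/Z into f, then multiply by Z^3.
  monomial -1·x^3·y^0 ↦ -1·X^3·Y^0·Z^0.
  monomial -1·x^2·y^1 ↦ -1·X^2·Y^1·Z^0.
  monomial -1·x^2·y^0 ↦ -1·X^2·Y^0·Z^1.
  monomial -1·x^1·y^2 ↦ -1·X^1·Y^2·Z^0.
  monomial -2·x^1·y^1 ↦ -2·X^1·Y^1·Z^1.
  monomial 2·x^1·y^0 ↦ 2·X^1·Y^0·Z^2.
  monomial 3·x^0·y^3 ↦ 3·X^0·Y^3·Z^0.
  monomial -1·x^0·y^2 ↦ -1·X^0·Y^2·Z^1.
  monomial -2·x^0·y^1 ↦ -2·X^0·Y^1·Z^2.
  monomial 2·x^0·y^0 ↦ 2·X^0·Y^0·Z^3.
Collecting: F(X, Y, Z) = -X**3 - X**2*Y - X**2*Z - X*Y**2 - 2*X*Y*Z + 2*X*Z**2 + 3*Y**3 - Y**2*Z - 2*Y*Z**2 + 2*Z**3.


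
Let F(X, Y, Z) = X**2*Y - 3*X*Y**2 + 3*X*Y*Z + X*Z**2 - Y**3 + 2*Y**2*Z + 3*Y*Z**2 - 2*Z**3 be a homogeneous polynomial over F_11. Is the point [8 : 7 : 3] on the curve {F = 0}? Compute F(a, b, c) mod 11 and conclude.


F(8,7,3) ≡ 0 (mod 11); P is on the curve.

Evaluate F(8, 7, 3) term-by-term (mod 11).
  X**2*Y ↦ 1·64·7·1 = 448
  -3*X*Y**2 ↦ -3·8·49·1 = -1176
  3*X*Y*Z ↦ 3·8·7·3 = 504
  X*Z**2 ↦ 1·8·1·9 = 72
  -Y**3 ↦ -1·1·343·1 = -343
  2*Y**2*Z ↦ 2·1·49·3 = 294
  3*Y*Z**2 ↦ 3·1·7·9 = 189
  -2*Z**3 ↦ -2·1·1·27 = -54
Sum: F(8, 7, 3) = (448) + (-1176) + (504) + (72) + (-343) + (294) + (189) + (-54) = -66.
Reducing mod 11: -66 ≡ 0 (mod 11).
Since F(a, b, c) ≡ 0 (mod 11), P lies on the curve.
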